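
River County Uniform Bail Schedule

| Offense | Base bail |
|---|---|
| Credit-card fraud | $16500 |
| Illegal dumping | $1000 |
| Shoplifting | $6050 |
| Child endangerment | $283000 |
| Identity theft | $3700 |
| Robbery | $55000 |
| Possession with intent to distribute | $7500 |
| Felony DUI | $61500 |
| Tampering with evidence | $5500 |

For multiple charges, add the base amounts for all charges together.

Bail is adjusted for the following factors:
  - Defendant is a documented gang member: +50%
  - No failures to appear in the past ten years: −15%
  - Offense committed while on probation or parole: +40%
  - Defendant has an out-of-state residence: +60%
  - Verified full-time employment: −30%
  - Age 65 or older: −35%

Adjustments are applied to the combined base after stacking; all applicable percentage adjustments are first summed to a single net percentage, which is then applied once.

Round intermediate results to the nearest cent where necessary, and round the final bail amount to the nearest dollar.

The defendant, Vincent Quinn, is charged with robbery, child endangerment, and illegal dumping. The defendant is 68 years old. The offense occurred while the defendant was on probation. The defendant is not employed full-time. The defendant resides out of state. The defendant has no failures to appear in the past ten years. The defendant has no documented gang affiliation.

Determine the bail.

Base amounts from the schedule: robbery $55000; child endangerment $283000; illegal dumping $1000.
Stacking rule: sum of all bases. $55000 + $283000 + $1000 = $339000.
Net percentage adjustment: −15% +40% +60% −35% = +50%. $339000 × 1.5 = $508500.

$508500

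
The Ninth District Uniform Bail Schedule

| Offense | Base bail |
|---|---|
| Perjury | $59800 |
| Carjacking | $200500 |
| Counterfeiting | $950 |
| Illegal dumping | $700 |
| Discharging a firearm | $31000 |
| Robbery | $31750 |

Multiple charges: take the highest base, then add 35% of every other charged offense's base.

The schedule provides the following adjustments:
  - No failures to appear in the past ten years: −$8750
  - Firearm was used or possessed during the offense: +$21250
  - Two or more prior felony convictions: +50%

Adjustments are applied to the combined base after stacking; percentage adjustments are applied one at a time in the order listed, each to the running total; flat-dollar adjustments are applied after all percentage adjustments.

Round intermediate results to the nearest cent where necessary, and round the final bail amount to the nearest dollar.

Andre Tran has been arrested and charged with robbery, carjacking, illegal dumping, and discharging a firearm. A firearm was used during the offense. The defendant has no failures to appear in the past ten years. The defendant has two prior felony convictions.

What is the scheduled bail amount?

$346561

Base amounts from the schedule: robbery $31750; carjacking $200500; illegal dumping $700; discharging a firearm $31000.
Stacking rule: highest base plus 35% of each additional charge. Highest is carjacking at $200500. Additional: $31750 × 35% = $11112.50; $700 × 35% = $245; $31000 × 35% = $10850. Combined base = $200500 + $22207.50 = $222707.50.
Two or more prior felony convictions (+50%): $222707.50 × 1.5 = $334061.25.
No failures to appear in the past ten years (−$8750 flat): $334061.25 − $8750 = $325311.25.
Firearm was used or possessed during the offense (+$21250 flat): $325311.25 + $21250 = $346561.25.
Rounded to the nearest dollar: $346561.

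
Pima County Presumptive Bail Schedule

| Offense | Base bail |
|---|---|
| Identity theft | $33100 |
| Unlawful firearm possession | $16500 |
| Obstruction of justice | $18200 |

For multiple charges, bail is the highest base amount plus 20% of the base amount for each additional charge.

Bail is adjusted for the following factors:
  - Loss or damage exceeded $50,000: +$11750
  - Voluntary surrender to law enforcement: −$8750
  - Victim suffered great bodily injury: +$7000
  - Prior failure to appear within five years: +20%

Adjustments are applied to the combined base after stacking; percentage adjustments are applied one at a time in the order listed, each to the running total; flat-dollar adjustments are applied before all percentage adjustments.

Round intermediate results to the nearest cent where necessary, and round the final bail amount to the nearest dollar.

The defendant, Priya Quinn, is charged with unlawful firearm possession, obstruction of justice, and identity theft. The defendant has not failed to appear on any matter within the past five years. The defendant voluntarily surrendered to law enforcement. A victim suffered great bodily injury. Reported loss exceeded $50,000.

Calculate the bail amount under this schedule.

Base amounts from the schedule: unlawful firearm possession $16500; obstruction of justice $18200; identity theft $33100.
Stacking rule: highest base plus 20% of each additional charge. Highest is identity theft at $33100. Additional: $16500 × 20% = $3300; $18200 × 20% = $3640. Combined base = $33100 + $6940 = $40040.
Loss or damage exceeded $50,000 (+$11750 flat): $40040 + $11750 = $51790.
Voluntary surrender to law enforcement (−$8750 flat): $51790 − $8750 = $43040.
Victim suffered great bodily injury (+$7000 flat): $43040 + $7000 = $50040.

$50040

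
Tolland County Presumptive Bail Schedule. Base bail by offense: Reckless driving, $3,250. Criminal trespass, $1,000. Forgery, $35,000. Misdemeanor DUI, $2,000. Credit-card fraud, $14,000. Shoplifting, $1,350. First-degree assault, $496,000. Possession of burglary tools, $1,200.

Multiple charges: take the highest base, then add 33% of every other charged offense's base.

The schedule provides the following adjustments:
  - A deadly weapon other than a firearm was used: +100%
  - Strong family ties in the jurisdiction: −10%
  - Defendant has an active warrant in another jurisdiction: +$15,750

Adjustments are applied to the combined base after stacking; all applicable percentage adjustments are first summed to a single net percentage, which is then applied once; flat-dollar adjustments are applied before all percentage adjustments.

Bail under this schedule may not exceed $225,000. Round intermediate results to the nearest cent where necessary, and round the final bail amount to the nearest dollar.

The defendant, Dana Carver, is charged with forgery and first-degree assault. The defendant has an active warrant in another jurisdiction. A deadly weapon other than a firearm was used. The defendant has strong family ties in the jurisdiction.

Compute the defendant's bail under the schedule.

$225,000

Base amounts from the schedule: forgery $35,000; first-degree assault $496,000.
Stacking rule: highest base plus 33% of each additional charge. Highest is first-degree assault at $496,000. Additional: $35,000 × 33% = $11,550. Combined base = $496,000 + $11,550 = $507,550.
Defendant has an active warrant in another jurisdiction (+$15,750 flat): $507,550 + $15,750 = $523,300.
Net percentage adjustment: +100% −10% = +90%. $523,300 × 1.9 = $994,270.
Result $994,270 exceeds the maximum of $225,000; bail is capped at $225,000.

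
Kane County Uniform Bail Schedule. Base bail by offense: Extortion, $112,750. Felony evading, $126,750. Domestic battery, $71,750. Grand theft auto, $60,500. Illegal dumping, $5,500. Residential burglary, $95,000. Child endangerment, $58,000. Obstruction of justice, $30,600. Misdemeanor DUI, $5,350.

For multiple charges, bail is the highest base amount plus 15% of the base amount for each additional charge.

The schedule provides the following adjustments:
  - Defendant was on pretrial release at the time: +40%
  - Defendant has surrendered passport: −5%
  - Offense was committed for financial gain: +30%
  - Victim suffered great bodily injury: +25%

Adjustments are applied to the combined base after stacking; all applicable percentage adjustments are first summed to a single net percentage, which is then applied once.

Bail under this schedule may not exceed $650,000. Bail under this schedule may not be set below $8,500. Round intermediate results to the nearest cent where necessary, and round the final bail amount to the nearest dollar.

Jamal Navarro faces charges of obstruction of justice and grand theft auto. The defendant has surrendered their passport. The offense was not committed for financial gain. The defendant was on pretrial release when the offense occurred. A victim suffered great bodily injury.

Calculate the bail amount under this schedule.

$104,144

Base amounts from the schedule: obstruction of justice $30,600; grand theft auto $60,500.
Stacking rule: highest base plus 15% of each additional charge. Highest is grand theft auto at $60,500. Additional: $30,600 × 15% = $4,590. Combined base = $60,500 + $4,590 = $65,090.
Net percentage adjustment: +40% −5% +25% = +60%. $65,090 × 1.6 = $104,144.
$104,144 is within the $650,000 maximum.
$104,144 is at or above the $8,500 minimum.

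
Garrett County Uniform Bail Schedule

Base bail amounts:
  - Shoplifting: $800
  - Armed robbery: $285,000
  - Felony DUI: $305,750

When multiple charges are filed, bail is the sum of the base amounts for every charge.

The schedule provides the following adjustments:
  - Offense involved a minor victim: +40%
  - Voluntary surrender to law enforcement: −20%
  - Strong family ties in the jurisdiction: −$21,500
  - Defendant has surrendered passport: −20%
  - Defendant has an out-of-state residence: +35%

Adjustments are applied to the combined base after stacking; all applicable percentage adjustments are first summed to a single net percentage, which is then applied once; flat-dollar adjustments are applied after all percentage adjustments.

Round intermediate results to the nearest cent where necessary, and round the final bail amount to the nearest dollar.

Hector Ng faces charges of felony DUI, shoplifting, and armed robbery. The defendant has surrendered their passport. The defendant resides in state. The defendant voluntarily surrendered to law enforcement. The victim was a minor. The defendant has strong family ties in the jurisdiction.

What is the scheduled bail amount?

Base amounts from the schedule: felony DUI $305,750; shoplifting $800; armed robbery $285,000.
Stacking rule: sum of all bases. $305,750 + $800 + $285,000 = $591,550.
Net percentage adjustment: +40% −20% −20% = +0%. $591,550 × 1 = $591,550.
Strong family ties in the jurisdiction (−$21,500 flat): $591,550 − $21,500 = $570,050.

$570,050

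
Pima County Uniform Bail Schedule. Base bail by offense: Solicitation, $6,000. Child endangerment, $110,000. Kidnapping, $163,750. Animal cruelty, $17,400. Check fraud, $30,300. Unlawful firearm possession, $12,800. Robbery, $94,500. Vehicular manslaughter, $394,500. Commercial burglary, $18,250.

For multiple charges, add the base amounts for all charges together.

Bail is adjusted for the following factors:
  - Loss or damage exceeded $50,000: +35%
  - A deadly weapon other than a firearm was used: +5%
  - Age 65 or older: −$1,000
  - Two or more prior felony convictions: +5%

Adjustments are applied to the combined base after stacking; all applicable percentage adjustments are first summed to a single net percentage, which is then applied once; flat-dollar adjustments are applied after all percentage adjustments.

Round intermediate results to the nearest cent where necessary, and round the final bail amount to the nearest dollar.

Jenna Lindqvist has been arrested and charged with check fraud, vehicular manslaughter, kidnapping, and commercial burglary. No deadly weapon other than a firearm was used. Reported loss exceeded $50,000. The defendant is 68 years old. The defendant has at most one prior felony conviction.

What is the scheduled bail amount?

Base amounts from the schedule: check fraud $30,300; vehicular manslaughter $394,500; kidnapping $163,750; commercial burglary $18,250.
Stacking rule: sum of all bases. $30,300 + $394,500 + $163,750 + $18,250 = $606,800.
Loss or damage exceeded $50,000 (+35%): $606,800 × 1.35 = $819,180.
Age 65 or older (−$1,000 flat): $819,180 − $1,000 = $818,180.

$818,180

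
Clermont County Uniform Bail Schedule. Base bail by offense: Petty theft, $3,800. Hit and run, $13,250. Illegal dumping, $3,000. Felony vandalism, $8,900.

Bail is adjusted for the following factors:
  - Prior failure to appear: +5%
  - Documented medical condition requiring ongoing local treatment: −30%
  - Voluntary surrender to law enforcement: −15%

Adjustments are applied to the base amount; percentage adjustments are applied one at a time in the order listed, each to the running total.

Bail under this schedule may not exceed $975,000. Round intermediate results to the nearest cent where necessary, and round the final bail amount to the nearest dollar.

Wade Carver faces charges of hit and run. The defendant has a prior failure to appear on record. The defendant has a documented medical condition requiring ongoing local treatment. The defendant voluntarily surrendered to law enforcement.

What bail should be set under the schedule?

$8,278

Base amounts from the schedule: hit and run $13,250.
Single charge. Combined base = $13,250.
Prior failure to appear (+5%): $13,250 × 1.05 = $13,912.50.
Documented medical condition requiring ongoing local treatment (−30%): $13,912.50 × 0.7 = $9,738.75.
Voluntary surrender to law enforcement (−15%): $9,738.75 × 0.85 = $8,277.94.
$8,277.94 is within the $975,000 maximum.
Rounded to the nearest dollar: $8,278.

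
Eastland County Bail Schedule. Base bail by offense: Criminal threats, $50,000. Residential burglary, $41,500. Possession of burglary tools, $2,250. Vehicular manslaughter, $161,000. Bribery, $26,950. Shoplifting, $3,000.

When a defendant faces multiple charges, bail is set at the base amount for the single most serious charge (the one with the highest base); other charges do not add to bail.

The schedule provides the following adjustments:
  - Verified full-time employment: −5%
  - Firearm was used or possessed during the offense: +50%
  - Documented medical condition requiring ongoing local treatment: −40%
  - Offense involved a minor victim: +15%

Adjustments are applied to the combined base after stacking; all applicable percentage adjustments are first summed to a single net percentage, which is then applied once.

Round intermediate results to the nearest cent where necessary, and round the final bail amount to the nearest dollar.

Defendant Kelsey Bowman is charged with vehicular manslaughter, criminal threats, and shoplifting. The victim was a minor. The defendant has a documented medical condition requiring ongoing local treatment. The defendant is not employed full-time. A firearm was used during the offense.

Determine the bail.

Base amounts from the schedule: vehicular manslaughter $161,000; criminal threats $50,000; shoplifting $3,000.
Stacking rule: use the highest base only. Highest is vehicular manslaughter at $161,000. Combined base = $161,000.
Net percentage adjustment: +50% −40% +15% = +25%. $161,000 × 1.25 = $201,250.

$201,250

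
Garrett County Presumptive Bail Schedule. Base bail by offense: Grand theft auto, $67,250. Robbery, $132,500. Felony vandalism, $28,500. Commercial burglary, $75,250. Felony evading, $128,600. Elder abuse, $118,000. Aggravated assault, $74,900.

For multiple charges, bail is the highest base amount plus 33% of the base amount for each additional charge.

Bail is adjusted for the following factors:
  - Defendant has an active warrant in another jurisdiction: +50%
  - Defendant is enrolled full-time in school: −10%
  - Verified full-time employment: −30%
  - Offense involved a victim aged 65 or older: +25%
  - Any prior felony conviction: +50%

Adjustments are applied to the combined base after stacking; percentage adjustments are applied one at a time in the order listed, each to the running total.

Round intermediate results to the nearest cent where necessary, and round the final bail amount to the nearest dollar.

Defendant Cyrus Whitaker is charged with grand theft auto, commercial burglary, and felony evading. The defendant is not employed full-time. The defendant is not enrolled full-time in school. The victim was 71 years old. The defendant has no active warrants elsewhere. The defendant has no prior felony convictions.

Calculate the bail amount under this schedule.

$219,531

Base amounts from the schedule: grand theft auto $67,250; commercial burglary $75,250; felony evading $128,600.
Stacking rule: highest base plus 33% of each additional charge. Highest is felony evading at $128,600. Additional: $67,250 × 33% = $22,192.50; $75,250 × 33% = $24,832.50. Combined base = $128,600 + $47,025 = $175,625.
Offense involved a victim aged 65 or older (+25%): $175,625 × 1.25 = $219,531.25.
Rounded to the nearest dollar: $219,531.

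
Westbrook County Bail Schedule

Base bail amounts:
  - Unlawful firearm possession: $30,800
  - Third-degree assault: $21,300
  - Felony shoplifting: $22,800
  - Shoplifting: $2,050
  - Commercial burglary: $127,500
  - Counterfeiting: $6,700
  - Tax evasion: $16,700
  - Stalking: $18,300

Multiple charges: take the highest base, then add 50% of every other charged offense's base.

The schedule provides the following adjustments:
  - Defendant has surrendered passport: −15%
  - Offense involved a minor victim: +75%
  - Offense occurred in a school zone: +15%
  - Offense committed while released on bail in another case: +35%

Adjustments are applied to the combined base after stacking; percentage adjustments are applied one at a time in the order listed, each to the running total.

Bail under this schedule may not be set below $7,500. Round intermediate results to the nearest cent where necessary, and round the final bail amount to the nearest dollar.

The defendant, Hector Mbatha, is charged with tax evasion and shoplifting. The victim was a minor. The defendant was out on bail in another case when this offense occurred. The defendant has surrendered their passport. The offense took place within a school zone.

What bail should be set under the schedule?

$40,933

Base amounts from the schedule: tax evasion $16,700; shoplifting $2,050.
Stacking rule: highest base plus 50% of each additional charge. Highest is tax evasion at $16,700. Additional: $2,050 × 50% = $1,025. Combined base = $16,700 + $1,025 = $17,725.
Defendant has surrendered passport (−15%): $17,725 × 0.85 = $15,066.25.
Offense involved a minor victim (+75%): $15,066.25 × 1.75 = $26,365.94.
Offense occurred in a school zone (+15%): $26,365.94 × 1.15 = $30,320.83.
Offense committed while released on bail in another case (+35%): $30,320.83 × 1.35 = $40,933.12.
$40,933.12 is at or above the $7,500 minimum.
Rounded to the nearest dollar: $40,933.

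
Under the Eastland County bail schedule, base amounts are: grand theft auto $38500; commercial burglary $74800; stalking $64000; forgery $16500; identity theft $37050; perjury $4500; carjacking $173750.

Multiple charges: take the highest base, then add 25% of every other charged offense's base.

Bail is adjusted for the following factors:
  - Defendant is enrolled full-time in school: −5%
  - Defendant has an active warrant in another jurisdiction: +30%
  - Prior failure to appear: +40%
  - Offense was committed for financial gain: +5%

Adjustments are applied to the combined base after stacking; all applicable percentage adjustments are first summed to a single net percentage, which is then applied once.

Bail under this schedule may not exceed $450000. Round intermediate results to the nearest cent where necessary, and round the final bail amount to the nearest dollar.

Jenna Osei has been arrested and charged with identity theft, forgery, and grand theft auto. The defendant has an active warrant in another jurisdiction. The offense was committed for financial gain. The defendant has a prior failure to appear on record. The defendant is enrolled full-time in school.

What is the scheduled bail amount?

$88209

Base amounts from the schedule: identity theft $37050; forgery $16500; grand theft auto $38500.
Stacking rule: highest base plus 25% of each additional charge. Highest is grand theft auto at $38500. Additional: $37050 × 25% = $9262.50; $16500 × 25% = $4125. Combined base = $38500 + $13387.50 = $51887.50.
Net percentage adjustment: −5% +30% +40% +5% = +70%. $51887.50 × 1.7 = $88208.75.
$88208.75 is within the $450000 maximum.
Rounded to the nearest dollar: $88209.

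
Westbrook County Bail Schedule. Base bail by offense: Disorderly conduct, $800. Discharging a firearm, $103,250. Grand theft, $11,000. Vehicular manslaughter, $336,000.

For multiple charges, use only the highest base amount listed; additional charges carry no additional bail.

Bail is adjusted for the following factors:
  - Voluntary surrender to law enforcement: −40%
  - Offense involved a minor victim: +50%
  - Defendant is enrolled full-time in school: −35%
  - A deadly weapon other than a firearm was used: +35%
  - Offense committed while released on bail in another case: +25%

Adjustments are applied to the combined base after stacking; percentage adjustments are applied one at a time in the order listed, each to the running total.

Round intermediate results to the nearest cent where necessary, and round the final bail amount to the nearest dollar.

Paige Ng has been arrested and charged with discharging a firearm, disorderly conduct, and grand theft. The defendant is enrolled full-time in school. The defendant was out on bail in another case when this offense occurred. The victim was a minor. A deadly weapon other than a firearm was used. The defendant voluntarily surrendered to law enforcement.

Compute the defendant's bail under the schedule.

$101,927

Base amounts from the schedule: discharging a firearm $103,250; disorderly conduct $800; grand theft $11,000.
Stacking rule: use the highest base only. Highest is discharging a firearm at $103,250. Combined base = $103,250.
Voluntary surrender to law enforcement (−40%): $103,250 × 0.6 = $61,950.
Offense involved a minor victim (+50%): $61,950 × 1.5 = $92,925.
Defendant is enrolled full-time in school (−35%): $92,925 × 0.65 = $60,401.25.
A deadly weapon other than a firearm was used (+35%): $60,401.25 × 1.35 = $81,541.69.
Offense committed while released on bail in another case (+25%): $81,541.69 × 1.25 = $101,927.11.
Rounded to the nearest dollar: $101,927.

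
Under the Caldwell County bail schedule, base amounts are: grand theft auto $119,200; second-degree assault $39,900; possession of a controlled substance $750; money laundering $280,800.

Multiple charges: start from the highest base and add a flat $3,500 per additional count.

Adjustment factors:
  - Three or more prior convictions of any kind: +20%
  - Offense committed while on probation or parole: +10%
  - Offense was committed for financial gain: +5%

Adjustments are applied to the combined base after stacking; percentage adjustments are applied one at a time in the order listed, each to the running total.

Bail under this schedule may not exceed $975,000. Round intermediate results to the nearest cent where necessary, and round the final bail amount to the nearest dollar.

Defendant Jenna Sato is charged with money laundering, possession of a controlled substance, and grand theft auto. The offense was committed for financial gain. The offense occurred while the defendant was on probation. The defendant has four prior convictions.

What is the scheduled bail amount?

$398,891

Base amounts from the schedule: money laundering $280,800; possession of a controlled substance $750; grand theft auto $119,200.
Stacking rule: highest base plus $3,500 per additional charge. Highest is money laundering at $280,800; 2 additional charges → +$7,000. Combined base = $287,800.
Three or more prior convictions of any kind (+20%): $287,800 × 1.2 = $345,360.
Offense committed while on probation or parole (+10%): $345,360 × 1.1 = $379,896.
Offense was committed for financial gain (+5%): $379,896 × 1.05 = $398,890.80.
$398,890.80 is within the $975,000 maximum.
Rounded to the nearest dollar: $398,891.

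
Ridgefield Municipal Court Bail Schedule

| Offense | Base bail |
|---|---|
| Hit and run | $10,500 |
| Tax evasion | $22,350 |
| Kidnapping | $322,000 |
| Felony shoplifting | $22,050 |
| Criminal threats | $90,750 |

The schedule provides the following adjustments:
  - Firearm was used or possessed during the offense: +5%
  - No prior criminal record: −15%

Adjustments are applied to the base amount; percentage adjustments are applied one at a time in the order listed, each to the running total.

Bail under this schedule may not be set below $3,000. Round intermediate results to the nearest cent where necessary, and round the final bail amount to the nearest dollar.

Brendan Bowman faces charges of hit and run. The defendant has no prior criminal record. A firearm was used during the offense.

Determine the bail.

$9,371

Base amounts from the schedule: hit and run $10,500.
Single charge. Combined base = $10,500.
Firearm was used or possessed during the offense (+5%): $10,500 × 1.05 = $11,025.
No prior criminal record (−15%): $11,025 × 0.85 = $9,371.25.
$9,371.25 is at or above the $3,000 minimum.
Rounded to the nearest dollar: $9,371.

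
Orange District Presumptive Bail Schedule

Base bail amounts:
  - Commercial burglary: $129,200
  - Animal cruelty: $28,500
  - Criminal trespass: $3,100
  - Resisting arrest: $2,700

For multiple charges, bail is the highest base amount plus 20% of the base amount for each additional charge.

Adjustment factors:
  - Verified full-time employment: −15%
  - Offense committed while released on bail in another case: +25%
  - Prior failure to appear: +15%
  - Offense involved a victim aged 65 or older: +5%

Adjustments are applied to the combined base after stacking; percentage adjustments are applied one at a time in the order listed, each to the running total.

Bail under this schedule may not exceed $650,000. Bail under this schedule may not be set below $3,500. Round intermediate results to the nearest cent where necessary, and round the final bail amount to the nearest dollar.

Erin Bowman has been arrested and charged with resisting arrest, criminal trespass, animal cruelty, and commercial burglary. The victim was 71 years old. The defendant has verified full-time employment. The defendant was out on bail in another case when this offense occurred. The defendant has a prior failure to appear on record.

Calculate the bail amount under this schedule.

$174,561

Base amounts from the schedule: resisting arrest $2,700; criminal trespass $3,100; animal cruelty $28,500; commercial burglary $129,200.
Stacking rule: highest base plus 20% of each additional charge. Highest is commercial burglary at $129,200. Additional: $2,700 × 20% = $540; $3,100 × 20% = $620; $28,500 × 20% = $5,700. Combined base = $129,200 + $6,860 = $136,060.
Verified full-time employment (−15%): $136,060 × 0.85 = $115,651.
Offense committed while released on bail in another case (+25%): $115,651 × 1.25 = $144,563.75.
Prior failure to appear (+15%): $144,563.75 × 1.15 = $166,248.31.
Offense involved a victim aged 65 or older (+5%): $166,248.31 × 1.05 = $174,560.73.
$174,560.73 is within the $650,000 maximum.
$174,560.73 is at or above the $3,500 minimum.
Rounded to the nearest dollar: $174,561.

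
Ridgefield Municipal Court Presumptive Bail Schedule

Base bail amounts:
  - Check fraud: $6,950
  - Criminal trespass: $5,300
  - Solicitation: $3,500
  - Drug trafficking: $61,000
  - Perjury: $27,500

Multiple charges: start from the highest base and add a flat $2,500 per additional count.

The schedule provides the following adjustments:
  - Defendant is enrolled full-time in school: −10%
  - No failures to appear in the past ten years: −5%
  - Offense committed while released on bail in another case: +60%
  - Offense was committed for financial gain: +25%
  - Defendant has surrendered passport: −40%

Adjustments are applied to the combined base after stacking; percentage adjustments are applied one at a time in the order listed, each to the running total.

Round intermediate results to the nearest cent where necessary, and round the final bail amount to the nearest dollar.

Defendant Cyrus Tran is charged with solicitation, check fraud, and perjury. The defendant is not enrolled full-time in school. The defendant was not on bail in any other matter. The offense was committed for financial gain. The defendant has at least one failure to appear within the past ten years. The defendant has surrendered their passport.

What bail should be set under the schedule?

Base amounts from the schedule: solicitation $3,500; check fraud $6,950; perjury $27,500.
Stacking rule: highest base plus $2,500 per additional charge. Highest is perjury at $27,500; 2 additional charges → +$5,000. Combined base = $32,500.
Offense was committed for financial gain (+25%): $32,500 × 1.25 = $40,625.
Defendant has surrendered passport (−40%): $40,625 × 0.6 = $24,375.

$24,375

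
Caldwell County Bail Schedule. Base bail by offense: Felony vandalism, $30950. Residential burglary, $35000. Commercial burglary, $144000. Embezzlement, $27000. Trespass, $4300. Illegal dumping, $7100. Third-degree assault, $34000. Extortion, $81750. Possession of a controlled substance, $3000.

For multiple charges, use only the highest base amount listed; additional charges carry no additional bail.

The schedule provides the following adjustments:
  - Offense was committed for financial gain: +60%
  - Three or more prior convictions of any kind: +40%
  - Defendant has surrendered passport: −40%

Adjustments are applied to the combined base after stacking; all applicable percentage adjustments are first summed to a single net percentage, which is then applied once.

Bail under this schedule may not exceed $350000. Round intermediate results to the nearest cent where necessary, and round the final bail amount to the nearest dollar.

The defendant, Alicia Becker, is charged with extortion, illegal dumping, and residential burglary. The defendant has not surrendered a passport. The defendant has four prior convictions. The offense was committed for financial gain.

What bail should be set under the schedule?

Base amounts from the schedule: extortion $81750; illegal dumping $7100; residential burglary $35000.
Stacking rule: use the highest base only. Highest is extortion at $81750. Combined base = $81750.
Net percentage adjustment: +60% +40% = +100%. $81750 × 2 = $163500.
$163500 is within the $350000 maximum.

$163500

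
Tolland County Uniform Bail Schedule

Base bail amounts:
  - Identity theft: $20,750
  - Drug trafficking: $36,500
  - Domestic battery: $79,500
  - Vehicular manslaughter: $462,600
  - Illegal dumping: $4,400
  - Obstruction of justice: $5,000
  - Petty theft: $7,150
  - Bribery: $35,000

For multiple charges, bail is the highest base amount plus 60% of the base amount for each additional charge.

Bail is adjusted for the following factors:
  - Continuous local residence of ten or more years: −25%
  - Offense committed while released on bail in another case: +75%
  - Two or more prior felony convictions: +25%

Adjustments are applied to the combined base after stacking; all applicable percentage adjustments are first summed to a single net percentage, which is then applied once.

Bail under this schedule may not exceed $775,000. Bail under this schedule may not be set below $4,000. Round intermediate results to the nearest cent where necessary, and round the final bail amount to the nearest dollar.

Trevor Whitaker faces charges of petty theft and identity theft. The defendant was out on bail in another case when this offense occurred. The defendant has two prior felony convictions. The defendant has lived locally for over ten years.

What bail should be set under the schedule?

$43,820

Base amounts from the schedule: petty theft $7,150; identity theft $20,750.
Stacking rule: highest base plus 60% of each additional charge. Highest is identity theft at $20,750. Additional: $7,150 × 60% = $4,290. Combined base = $20,750 + $4,290 = $25,040.
Net percentage adjustment: −25% +75% +25% = +75%. $25,040 × 1.75 = $43,820.
$43,820 is within the $775,000 maximum.
$43,820 is at or above the $4,000 minimum.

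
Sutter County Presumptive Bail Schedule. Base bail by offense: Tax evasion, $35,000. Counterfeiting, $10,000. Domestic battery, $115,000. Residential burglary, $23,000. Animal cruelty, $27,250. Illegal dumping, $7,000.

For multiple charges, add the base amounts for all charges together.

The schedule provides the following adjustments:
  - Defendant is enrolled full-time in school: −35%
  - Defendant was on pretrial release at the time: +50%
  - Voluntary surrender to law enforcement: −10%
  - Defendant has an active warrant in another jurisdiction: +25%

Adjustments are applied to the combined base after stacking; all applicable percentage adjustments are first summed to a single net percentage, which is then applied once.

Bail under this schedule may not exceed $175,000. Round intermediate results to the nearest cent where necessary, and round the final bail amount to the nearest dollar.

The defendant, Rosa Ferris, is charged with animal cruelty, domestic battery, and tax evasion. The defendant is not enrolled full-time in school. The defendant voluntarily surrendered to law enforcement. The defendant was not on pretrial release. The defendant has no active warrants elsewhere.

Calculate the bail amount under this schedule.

$159,525

Base amounts from the schedule: animal cruelty $27,250; domestic battery $115,000; tax evasion $35,000.
Stacking rule: sum of all bases. $27,250 + $115,000 + $35,000 = $177,250.
Voluntary surrender to law enforcement (−10%): $177,250 × 0.9 = $159,525.
$159,525 is within the $175,000 maximum.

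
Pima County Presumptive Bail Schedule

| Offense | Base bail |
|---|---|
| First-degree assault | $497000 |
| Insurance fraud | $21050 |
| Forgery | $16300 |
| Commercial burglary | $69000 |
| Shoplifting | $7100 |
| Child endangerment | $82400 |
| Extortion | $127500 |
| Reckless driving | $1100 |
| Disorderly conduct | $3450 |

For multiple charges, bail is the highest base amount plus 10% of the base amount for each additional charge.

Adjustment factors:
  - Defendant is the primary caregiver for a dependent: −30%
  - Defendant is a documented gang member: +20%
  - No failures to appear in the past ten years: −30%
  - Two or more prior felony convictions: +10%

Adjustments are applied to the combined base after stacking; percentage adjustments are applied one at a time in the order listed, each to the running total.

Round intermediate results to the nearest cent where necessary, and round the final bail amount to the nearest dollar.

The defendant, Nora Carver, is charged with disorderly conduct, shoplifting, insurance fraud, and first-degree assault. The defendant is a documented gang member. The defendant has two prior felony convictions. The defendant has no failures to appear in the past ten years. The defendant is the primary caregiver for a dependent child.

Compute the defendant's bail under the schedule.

$323503

Base amounts from the schedule: disorderly conduct $3450; shoplifting $7100; insurance fraud $21050; first-degree assault $497000.
Stacking rule: highest base plus 10% of each additional charge. Highest is first-degree assault at $497000. Additional: $3450 × 10% = $345; $7100 × 10% = $710; $21050 × 10% = $2105. Combined base = $497000 + $3160 = $500160.
Defendant is the primary caregiver for a dependent (−30%): $500160 × 0.7 = $350112.
Defendant is a documented gang member (+20%): $350112 × 1.2 = $420134.40.
No failures to appear in the past ten years (−30%): $420134.40 × 0.7 = $294094.08.
Two or more prior felony convictions (+10%): $294094.08 × 1.1 = $323503.49.
Rounded to the nearest dollar: $323503.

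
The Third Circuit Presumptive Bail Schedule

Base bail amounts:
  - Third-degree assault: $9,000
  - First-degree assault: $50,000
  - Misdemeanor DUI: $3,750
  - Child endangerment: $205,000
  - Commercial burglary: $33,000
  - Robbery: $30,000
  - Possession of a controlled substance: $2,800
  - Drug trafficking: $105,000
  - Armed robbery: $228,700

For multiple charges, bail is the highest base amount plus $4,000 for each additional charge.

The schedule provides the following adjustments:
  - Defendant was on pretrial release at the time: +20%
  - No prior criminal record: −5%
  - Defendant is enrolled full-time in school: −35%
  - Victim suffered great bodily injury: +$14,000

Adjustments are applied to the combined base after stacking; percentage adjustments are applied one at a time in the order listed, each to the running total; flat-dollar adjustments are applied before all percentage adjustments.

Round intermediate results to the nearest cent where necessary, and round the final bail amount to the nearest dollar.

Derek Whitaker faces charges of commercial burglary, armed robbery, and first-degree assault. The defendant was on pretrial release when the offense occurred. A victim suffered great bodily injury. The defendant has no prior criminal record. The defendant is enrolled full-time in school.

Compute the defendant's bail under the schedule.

Base amounts from the schedule: commercial burglary $33,000; armed robbery $228,700; first-degree assault $50,000.
Stacking rule: highest base plus $4,000 per additional charge. Highest is armed robbery at $228,700; 2 additional charges → +$8,000. Combined base = $236,700.
Victim suffered great bodily injury (+$14,000 flat): $236,700 + $14,000 = $250,700.
Defendant was on pretrial release at the time (+20%): $250,700 × 1.2 = $300,840.
No prior criminal record (−5%): $300,840 × 0.95 = $285,798.
Defendant is enrolled full-time in school (−35%): $285,798 × 0.65 = $185,768.70.
Rounded to the nearest dollar: $185,769.

$185,769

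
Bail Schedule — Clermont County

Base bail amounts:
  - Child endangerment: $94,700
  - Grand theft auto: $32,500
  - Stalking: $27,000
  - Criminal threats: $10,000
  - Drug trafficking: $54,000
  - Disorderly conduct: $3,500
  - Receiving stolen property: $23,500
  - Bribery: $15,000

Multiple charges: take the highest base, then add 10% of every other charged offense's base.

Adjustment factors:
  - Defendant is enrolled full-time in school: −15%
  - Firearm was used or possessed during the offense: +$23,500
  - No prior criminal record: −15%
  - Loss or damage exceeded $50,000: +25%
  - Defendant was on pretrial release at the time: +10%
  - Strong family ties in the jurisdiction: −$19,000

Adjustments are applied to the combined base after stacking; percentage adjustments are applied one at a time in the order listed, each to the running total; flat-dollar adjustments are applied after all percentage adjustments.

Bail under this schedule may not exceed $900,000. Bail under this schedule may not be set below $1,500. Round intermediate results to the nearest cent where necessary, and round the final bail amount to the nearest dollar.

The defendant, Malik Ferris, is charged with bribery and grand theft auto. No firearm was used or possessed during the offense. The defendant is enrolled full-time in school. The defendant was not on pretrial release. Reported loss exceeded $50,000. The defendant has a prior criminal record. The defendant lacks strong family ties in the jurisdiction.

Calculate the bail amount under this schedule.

$36,125

Base amounts from the schedule: bribery $15,000; grand theft auto $32,500.
Stacking rule: highest base plus 10% of each additional charge. Highest is grand theft auto at $32,500. Additional: $15,000 × 10% = $1,500. Combined base = $32,500 + $1,500 = $34,000.
Defendant is enrolled full-time in school (−15%): $34,000 × 0.85 = $28,900.
Loss or damage exceeded $50,000 (+25%): $28,900 × 1.25 = $36,125.
$36,125 is within the $900,000 maximum.
$36,125 is at or above the $1,500 minimum.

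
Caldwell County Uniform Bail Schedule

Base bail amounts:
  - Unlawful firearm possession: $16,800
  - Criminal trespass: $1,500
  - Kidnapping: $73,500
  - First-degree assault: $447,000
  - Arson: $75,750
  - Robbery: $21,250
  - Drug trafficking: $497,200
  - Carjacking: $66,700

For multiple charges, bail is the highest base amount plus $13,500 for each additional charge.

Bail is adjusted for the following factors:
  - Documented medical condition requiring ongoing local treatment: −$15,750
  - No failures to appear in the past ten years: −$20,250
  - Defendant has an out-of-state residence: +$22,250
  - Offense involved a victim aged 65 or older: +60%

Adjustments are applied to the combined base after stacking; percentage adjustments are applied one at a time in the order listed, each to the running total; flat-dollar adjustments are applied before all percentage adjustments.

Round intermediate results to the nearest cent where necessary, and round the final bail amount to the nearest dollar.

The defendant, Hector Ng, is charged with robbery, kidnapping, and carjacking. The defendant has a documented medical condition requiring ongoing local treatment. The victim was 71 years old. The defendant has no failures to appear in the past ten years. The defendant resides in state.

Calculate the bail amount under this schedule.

Base amounts from the schedule: robbery $21,250; kidnapping $73,500; carjacking $66,700.
Stacking rule: highest base plus $13,500 per additional charge. Highest is kidnapping at $73,500; 2 additional charges → +$27,000. Combined base = $100,500.
Documented medical condition requiring ongoing local treatment (−$15,750 flat): $100,500 − $15,750 = $84,750.
No failures to appear in the past ten years (−$20,250 flat): $84,750 − $20,250 = $64,500.
Offense involved a victim aged 65 or older (+60%): $64,500 × 1.6 = $103,200.

$103,200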